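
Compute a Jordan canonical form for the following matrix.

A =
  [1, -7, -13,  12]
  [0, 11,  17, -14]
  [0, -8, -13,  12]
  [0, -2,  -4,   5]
J_3(1) ⊕ J_1(1)

The characteristic polynomial is
  det(x·I − A) = x^4 - 4*x^3 + 6*x^2 - 4*x + 1 = (x - 1)^4

Eigenvalues and multiplicities (the geometric multiplicity of λ is n − rank(A − λI), which equals the number of Jordan blocks for λ):
  λ = 1: algebraic multiplicity = 4, geometric multiplicity = 2

Determining the block sizes for each eigenvalue:
  λ = 1: with am = 4 and gm = 2, the partition is not yet determined (e.g. several partitions of 4 into 2 parts exist). Let N = A − (1)·I. Computing rank(N^1) = 2, rank(N^2) = 1, rank(N^3) = 0; the number of blocks of size ≥ j is rank(N^{j−1}) − rank(N^j), giving [2, 1, 1]. So we have 1 block(s) of size 3, 1 block(s) of size 1 → block sizes [3, 1]

Assembling the blocks gives a Jordan form
J =
  [1, 1, 0, 0]
  [0, 1, 1, 0]
  [0, 0, 1, 0]
  [0, 0, 0, 1]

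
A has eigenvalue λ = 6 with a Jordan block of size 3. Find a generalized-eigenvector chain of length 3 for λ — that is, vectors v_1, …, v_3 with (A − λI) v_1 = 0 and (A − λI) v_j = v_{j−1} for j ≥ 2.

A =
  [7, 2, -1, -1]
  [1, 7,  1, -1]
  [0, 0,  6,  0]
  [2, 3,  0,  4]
A Jordan chain for λ = 6 of length 3:
v_1 = (1, 0, 0, 1)ᵀ
v_2 = (1, 1, 0, 2)ᵀ
v_3 = (1, 0, 0, 0)ᵀ

Let N = A − (6)·I. We want v_3 with N^3 v_3 = 0 but N^2 v_3 ≠ 0; then v_{j-1} := N · v_j for j = 3, …, 2.

Pick v_3 = (1, 0, 0, 0)ᵀ.
Then v_2 = N · v_3 = (1, 1, 0, 2)ᵀ.
Then v_1 = N · v_2 = (1, 0, 0, 1)ᵀ.

Sanity check: (A − (6)·I) v_1 = (0, 0, 0, 0)ᵀ = 0. ✓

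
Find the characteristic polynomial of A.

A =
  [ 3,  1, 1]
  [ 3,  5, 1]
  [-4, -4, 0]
x^3 - 8*x^2 + 20*x - 16

Expanding det(x·I − A) (e.g. by cofactor expansion or by noting that A is similar to its Jordan form J, which has the same characteristic polynomial as A) gives
  χ_A(x) = x^3 - 8*x^2 + 20*x - 16
which factors as (x - 4)*(x - 2)^2. The eigenvalues (with algebraic multiplicities) are λ = 2 with multiplicity 2, λ = 4 with multiplicity 1.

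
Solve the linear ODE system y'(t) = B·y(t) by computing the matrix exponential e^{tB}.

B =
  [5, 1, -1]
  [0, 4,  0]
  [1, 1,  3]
e^{tB} =
  [t*exp(4*t) + exp(4*t), t*exp(4*t), -t*exp(4*t)]
  [0, exp(4*t), 0]
  [t*exp(4*t), t*exp(4*t), -t*exp(4*t) + exp(4*t)]

Strategy: write B = P · J · P⁻¹ where J is a Jordan canonical form, so e^{tB} = P · e^{tJ} · P⁻¹, and e^{tJ} can be computed block-by-block.

B has Jordan form
J =
  [4, 1, 0]
  [0, 4, 0]
  [0, 0, 4]
(up to reordering of blocks).

Per-block formulas:
  For a 1×1 block at λ = 4: exp(t · [4]) = [e^(4t)].
  For a 2×2 Jordan block J_2(4): exp(t · J_2(4)) = e^(4t)·(I + t·N), where N is the 2×2 nilpotent shift.

After assembling e^{tJ} and conjugating by P, we get:

e^{tB} =
  [t*exp(4*t) + exp(4*t), t*exp(4*t), -t*exp(4*t)]
  [0, exp(4*t), 0]
  [t*exp(4*t), t*exp(4*t), -t*exp(4*t) + exp(4*t)]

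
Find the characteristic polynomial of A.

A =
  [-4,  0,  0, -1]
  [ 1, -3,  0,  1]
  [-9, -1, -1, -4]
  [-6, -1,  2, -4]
x^4 + 12*x^3 + 54*x^2 + 108*x + 81

Expanding det(x·I − A) (e.g. by cofactor expansion or by noting that A is similar to its Jordan form J, which has the same characteristic polynomial as A) gives
  χ_A(x) = x^4 + 12*x^3 + 54*x^2 + 108*x + 81
which factors as (x + 3)^4. The eigenvalues (with algebraic multiplicities) are λ = -3 with multiplicity 4.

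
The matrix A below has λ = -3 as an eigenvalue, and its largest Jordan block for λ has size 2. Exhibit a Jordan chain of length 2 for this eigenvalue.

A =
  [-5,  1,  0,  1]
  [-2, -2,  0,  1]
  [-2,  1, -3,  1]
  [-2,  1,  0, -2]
A Jordan chain for λ = -3 of length 2:
v_1 = (-2, -2, -2, -2)ᵀ
v_2 = (1, 0, 0, 0)ᵀ

Let N = A − (-3)·I. We want v_2 with N^2 v_2 = 0 but N^1 v_2 ≠ 0; then v_{j-1} := N · v_j for j = 2, …, 2.

Pick v_2 = (1, 0, 0, 0)ᵀ.
Then v_1 = N · v_2 = (-2, -2, -2, -2)ᵀ.

Sanity check: (A − (-3)·I) v_1 = (0, 0, 0, 0)ᵀ = 0. ✓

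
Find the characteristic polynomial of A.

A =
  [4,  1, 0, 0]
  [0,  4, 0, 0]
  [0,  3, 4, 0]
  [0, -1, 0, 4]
x^4 - 16*x^3 + 96*x^2 - 256*x + 256

Expanding det(x·I − A) (e.g. by cofactor expansion or by noting that A is similar to its Jordan form J, which has the same characteristic polynomial as A) gives
  χ_A(x) = x^4 - 16*x^3 + 96*x^2 - 256*x + 256
which factors as (x - 4)^4. The eigenvalues (with algebraic multiplicities) are λ = 4 with multiplicity 4.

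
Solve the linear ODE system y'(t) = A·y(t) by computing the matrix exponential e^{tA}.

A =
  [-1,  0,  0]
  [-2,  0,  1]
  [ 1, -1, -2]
e^{tA} =
  [exp(-t), 0, 0]
  [-t^2*exp(-t)/2 - 2*t*exp(-t), t*exp(-t) + exp(-t), t*exp(-t)]
  [t^2*exp(-t)/2 + t*exp(-t), -t*exp(-t), -t*exp(-t) + exp(-t)]

Strategy: write A = P · J · P⁻¹ where J is a Jordan canonical form, so e^{tA} = P · e^{tJ} · P⁻¹, and e^{tJ} can be computed block-by-block.

A has Jordan form
J =
  [-1,  1,  0]
  [ 0, -1,  1]
  [ 0,  0, -1]
(up to reordering of blocks).

Per-block formulas:
  For a 3×3 Jordan block J_3(-1): exp(t · J_3(-1)) = e^(-1t)·(I + t·N + (t^2/2)·N^2), where N is the 3×3 nilpotent shift.

After assembling e^{tJ} and conjugating by P, we get:

e^{tA} =
  [exp(-t), 0, 0]
  [-t^2*exp(-t)/2 - 2*t*exp(-t), t*exp(-t) + exp(-t), t*exp(-t)]
  [t^2*exp(-t)/2 + t*exp(-t), -t*exp(-t), -t*exp(-t) + exp(-t)]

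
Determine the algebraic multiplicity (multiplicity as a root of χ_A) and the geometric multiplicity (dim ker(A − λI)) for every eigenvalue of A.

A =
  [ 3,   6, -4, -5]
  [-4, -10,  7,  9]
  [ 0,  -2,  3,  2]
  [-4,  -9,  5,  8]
λ = 1: alg = 4, geom = 2

Step 1 — factor the characteristic polynomial to read off the algebraic multiplicities:
  χ_A(x) = (x - 1)^4

Step 2 — compute geometric multiplicities via the rank-nullity identity g(λ) = n − rank(A − λI):
  rank(A − (1)·I) = 2, so dim ker(A − (1)·I) = n − 2 = 2

Summary:
  λ = 1: algebraic multiplicity = 4, geometric multiplicity = 2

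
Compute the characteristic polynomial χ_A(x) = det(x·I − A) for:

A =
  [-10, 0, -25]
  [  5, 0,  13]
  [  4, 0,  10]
x^3

Expanding det(x·I − A) (e.g. by cofactor expansion or by noting that A is similar to its Jordan form J, which has the same characteristic polynomial as A) gives
  χ_A(x) = x^3
which factors as x^3. The eigenvalues (with algebraic multiplicities) are λ = 0 with multiplicity 3.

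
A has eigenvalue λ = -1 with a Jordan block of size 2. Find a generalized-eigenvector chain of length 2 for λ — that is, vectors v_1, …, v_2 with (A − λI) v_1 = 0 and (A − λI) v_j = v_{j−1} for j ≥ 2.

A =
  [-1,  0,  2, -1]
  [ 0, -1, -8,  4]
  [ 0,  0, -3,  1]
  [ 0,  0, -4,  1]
A Jordan chain for λ = -1 of length 2:
v_1 = (2, -8, -2, -4)ᵀ
v_2 = (0, 0, 1, 0)ᵀ

Let N = A − (-1)·I. We want v_2 with N^2 v_2 = 0 but N^1 v_2 ≠ 0; then v_{j-1} := N · v_j for j = 2, …, 2.

Pick v_2 = (0, 0, 1, 0)ᵀ.
Then v_1 = N · v_2 = (2, -8, -2, -4)ᵀ.

Sanity check: (A − (-1)·I) v_1 = (0, 0, 0, 0)ᵀ = 0. ✓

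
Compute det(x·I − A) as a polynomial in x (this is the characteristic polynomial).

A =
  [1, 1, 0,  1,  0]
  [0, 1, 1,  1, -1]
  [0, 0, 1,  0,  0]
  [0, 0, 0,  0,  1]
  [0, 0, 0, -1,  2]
x^5 - 5*x^4 + 10*x^3 - 10*x^2 + 5*x - 1

Expanding det(x·I − A) (e.g. by cofactor expansion or by noting that A is similar to its Jordan form J, which has the same characteristic polynomial as A) gives
  χ_A(x) = x^5 - 5*x^4 + 10*x^3 - 10*x^2 + 5*x - 1
which factors as (x - 1)^5. The eigenvalues (with algebraic multiplicities) are λ = 1 with multiplicity 5.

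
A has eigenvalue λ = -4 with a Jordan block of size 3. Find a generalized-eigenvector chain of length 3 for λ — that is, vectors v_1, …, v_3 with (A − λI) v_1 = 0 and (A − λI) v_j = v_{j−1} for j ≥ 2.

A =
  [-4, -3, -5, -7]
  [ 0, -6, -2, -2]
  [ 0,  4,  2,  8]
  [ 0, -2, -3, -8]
A Jordan chain for λ = -4 of length 3:
v_1 = (-3, -2, 4, -2)ᵀ
v_2 = (-5, -2, 6, -3)ᵀ
v_3 = (0, 0, 1, 0)ᵀ

Let N = A − (-4)·I. We want v_3 with N^3 v_3 = 0 but N^2 v_3 ≠ 0; then v_{j-1} := N · v_j for j = 3, …, 2.

Pick v_3 = (0, 0, 1, 0)ᵀ.
Then v_2 = N · v_3 = (-5, -2, 6, -3)ᵀ.
Then v_1 = N · v_2 = (-3, -2, 4, -2)ᵀ.

Sanity check: (A − (-4)·I) v_1 = (0, 0, 0, 0)ᵀ = 0. ✓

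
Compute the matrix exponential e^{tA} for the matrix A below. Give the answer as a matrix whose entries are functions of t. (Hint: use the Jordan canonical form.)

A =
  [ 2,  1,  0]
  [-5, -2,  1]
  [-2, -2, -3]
e^{tA} =
  [2*t^2*exp(-t) + 3*t*exp(-t) + exp(-t), t^2*exp(-t) + t*exp(-t), t^2*exp(-t)/2]
  [-6*t^2*exp(-t) - 5*t*exp(-t), -3*t^2*exp(-t) - t*exp(-t) + exp(-t), -3*t^2*exp(-t)/2 + t*exp(-t)]
  [4*t^2*exp(-t) - 2*t*exp(-t), 2*t^2*exp(-t) - 2*t*exp(-t), t^2*exp(-t) - 2*t*exp(-t) + exp(-t)]

Strategy: write A = P · J · P⁻¹ where J is a Jordan canonical form, so e^{tA} = P · e^{tJ} · P⁻¹, and e^{tJ} can be computed block-by-block.

A has Jordan form
J =
  [-1,  1,  0]
  [ 0, -1,  1]
  [ 0,  0, -1]
(up to reordering of blocks).

Per-block formulas:
  For a 3×3 Jordan block J_3(-1): exp(t · J_3(-1)) = e^(-1t)·(I + t·N + (t^2/2)·N^2), where N is the 3×3 nilpotent shift.

After assembling e^{tJ} and conjugating by P, we get:

e^{tA} =
  [2*t^2*exp(-t) + 3*t*exp(-t) + exp(-t), t^2*exp(-t) + t*exp(-t), t^2*exp(-t)/2]
  [-6*t^2*exp(-t) - 5*t*exp(-t), -3*t^2*exp(-t) - t*exp(-t) + exp(-t), -3*t^2*exp(-t)/2 + t*exp(-t)]
  [4*t^2*exp(-t) - 2*t*exp(-t), 2*t^2*exp(-t) - 2*t*exp(-t), t^2*exp(-t) - 2*t*exp(-t) + exp(-t)]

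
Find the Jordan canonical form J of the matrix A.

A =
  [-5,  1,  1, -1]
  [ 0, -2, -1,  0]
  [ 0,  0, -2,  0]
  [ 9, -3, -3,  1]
J_3(-2) ⊕ J_1(-2)

The characteristic polynomial is
  det(x·I − A) = x^4 + 8*x^3 + 24*x^2 + 32*x + 16 = (x + 2)^4

Eigenvalues and multiplicities (the geometric multiplicity of λ is n − rank(A − λI), which equals the number of Jordan blocks for λ):
  λ = -2: algebraic multiplicity = 4, geometric multiplicity = 2

Determining the block sizes for each eigenvalue:
  λ = -2: with am = 4 and gm = 2, the partition is not yet determined (e.g. several partitions of 4 into 2 parts exist). Let N = A − (-2)·I. Computing rank(N^1) = 2, rank(N^2) = 1, rank(N^3) = 0; the number of blocks of size ≥ j is rank(N^{j−1}) − rank(N^j), giving [2, 1, 1]. So we have 1 block(s) of size 3, 1 block(s) of size 1 → block sizes [3, 1]

Assembling the blocks gives a Jordan form
J =
  [-2,  1,  0,  0]
  [ 0, -2,  1,  0]
  [ 0,  0, -2,  0]
  [ 0,  0,  0, -2]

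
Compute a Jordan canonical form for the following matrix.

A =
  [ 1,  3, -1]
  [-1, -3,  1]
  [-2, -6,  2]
J_2(0) ⊕ J_1(0)

The characteristic polynomial is
  det(x·I − A) = x^3

Eigenvalues and multiplicities (the geometric multiplicity of λ is n − rank(A − λI), which equals the number of Jordan blocks for λ):
  λ = 0: algebraic multiplicity = 3, geometric multiplicity = 2

Determining the block sizes for each eigenvalue:
  λ = 0: 2 blocks summing to 3 forces exactly one block of size 2 and the rest size 1 → block sizes [2, 1]

Assembling the blocks gives a Jordan form
J =
  [0, 1, 0]
  [0, 0, 0]
  [0, 0, 0]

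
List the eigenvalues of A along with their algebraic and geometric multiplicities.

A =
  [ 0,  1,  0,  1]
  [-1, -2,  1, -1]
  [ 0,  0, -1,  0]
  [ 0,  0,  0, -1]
λ = -1: alg = 4, geom = 2

Step 1 — factor the characteristic polynomial to read off the algebraic multiplicities:
  χ_A(x) = (x + 1)^4

Step 2 — compute geometric multiplicities via the rank-nullity identity g(λ) = n − rank(A − λI):
  rank(A − (-1)·I) = 2, so dim ker(A − (-1)·I) = n − 2 = 2

Summary:
  λ = -1: algebraic multiplicity = 4, geometric multiplicity = 2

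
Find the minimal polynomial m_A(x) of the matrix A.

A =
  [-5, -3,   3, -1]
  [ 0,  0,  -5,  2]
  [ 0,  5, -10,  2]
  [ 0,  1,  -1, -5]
x^3 + 15*x^2 + 75*x + 125

The characteristic polynomial is χ_A(x) = (x + 5)^4, so the eigenvalues are known. The minimal polynomial is
  m_A(x) = Π_λ (x − λ)^{k_λ}
where k_λ is the size of the *largest* Jordan block for λ (equivalently, the smallest k with (A − λI)^k v = 0 for every generalised eigenvector v of λ).

  λ = -5: largest Jordan block has size 3, contributing (x + 5)^3

So m_A(x) = (x + 5)^3 = x^3 + 15*x^2 + 75*x + 125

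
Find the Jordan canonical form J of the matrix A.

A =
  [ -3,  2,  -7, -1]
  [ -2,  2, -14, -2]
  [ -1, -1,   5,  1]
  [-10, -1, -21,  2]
J_2(-2) ⊕ J_2(5)

The characteristic polynomial is
  det(x·I − A) = x^4 - 6*x^3 - 11*x^2 + 60*x + 100 = (x - 5)^2*(x + 2)^2

Eigenvalues and multiplicities (the geometric multiplicity of λ is n − rank(A − λI), which equals the number of Jordan blocks for λ):
  λ = -2: algebraic multiplicity = 2, geometric multiplicity = 1
  λ = 5: algebraic multiplicity = 2, geometric multiplicity = 1

Determining the block sizes for each eigenvalue:
  λ = -2: one block (gm = 1), so the single block has size am = 2 → block sizes [2]
  λ = 5: one block (gm = 1), so the single block has size am = 2 → block sizes [2]

Assembling the blocks gives a Jordan form
J =
  [-2,  1, 0, 0]
  [ 0, -2, 0, 0]
  [ 0,  0, 5, 1]
  [ 0,  0, 0, 5]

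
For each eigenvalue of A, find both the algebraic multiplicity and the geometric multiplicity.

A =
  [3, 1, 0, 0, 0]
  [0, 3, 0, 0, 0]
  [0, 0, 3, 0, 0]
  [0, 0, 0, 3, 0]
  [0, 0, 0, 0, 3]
λ = 3: alg = 5, geom = 4

Step 1 — factor the characteristic polynomial to read off the algebraic multiplicities:
  χ_A(x) = (x - 3)^5

Step 2 — compute geometric multiplicities via the rank-nullity identity g(λ) = n − rank(A − λI):
  rank(A − (3)·I) = 1, so dim ker(A − (3)·I) = n − 1 = 4

Summary:
  λ = 3: algebraic multiplicity = 5, geometric multiplicity = 4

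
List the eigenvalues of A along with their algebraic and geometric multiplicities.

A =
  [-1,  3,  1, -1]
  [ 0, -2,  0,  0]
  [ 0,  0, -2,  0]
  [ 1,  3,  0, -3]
λ = -2: alg = 4, geom = 2

Step 1 — factor the characteristic polynomial to read off the algebraic multiplicities:
  χ_A(x) = (x + 2)^4

Step 2 — compute geometric multiplicities via the rank-nullity identity g(λ) = n − rank(A − λI):
  rank(A − (-2)·I) = 2, so dim ker(A − (-2)·I) = n − 2 = 2

Summary:
  λ = -2: algebraic multiplicity = 4, geometric multiplicity = 2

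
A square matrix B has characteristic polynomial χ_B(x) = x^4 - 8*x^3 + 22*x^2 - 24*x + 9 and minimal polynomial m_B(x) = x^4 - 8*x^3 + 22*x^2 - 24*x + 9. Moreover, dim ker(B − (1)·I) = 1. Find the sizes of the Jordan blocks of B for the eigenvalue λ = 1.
Block sizes for λ = 1: [2]

Step 1 — from the characteristic polynomial, algebraic multiplicity of λ = 1 is 2. From dim ker(B − (1)·I) = 1, there are exactly 1 Jordan blocks for λ = 1.
Step 2 — from the minimal polynomial, the factor (x − 1)^2 tells us the largest block for λ = 1 has size 2.
Step 3 — with total size 2, 1 blocks, and largest block 2, the block sizes (in nonincreasing order) are [2].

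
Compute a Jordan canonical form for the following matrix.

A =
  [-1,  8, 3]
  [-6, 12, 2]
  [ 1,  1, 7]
J_3(6)

The characteristic polynomial is
  det(x·I − A) = x^3 - 18*x^2 + 108*x - 216 = (x - 6)^3

Eigenvalues and multiplicities (the geometric multiplicity of λ is n − rank(A − λI), which equals the number of Jordan blocks for λ):
  λ = 6: algebraic multiplicity = 3, geometric multiplicity = 1

Determining the block sizes for each eigenvalue:
  λ = 6: one block (gm = 1), so the single block has size am = 3 → block sizes [3]

Assembling the blocks gives a Jordan form
J =
  [6, 1, 0]
  [0, 6, 1]
  [0, 0, 6]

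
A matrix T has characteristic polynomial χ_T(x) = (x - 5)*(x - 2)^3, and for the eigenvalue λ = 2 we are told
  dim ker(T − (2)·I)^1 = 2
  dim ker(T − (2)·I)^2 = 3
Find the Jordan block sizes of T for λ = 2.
Block sizes for λ = 2: [2, 1]

From the dimensions of kernels of powers, the number of Jordan blocks of size at least j is d_j − d_{j−1} where d_j = dim ker(N^j) (with d_0 = 0). Computing the differences gives [2, 1].
The number of blocks of size exactly k is (#blocks of size ≥ k) − (#blocks of size ≥ k + 1), so the partition is: 1 block(s) of size 1, 1 block(s) of size 2.
In nonincreasing order the block sizes are [2, 1].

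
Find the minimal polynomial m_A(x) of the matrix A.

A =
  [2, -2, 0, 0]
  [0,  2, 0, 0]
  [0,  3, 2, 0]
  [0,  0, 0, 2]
x^2 - 4*x + 4

The characteristic polynomial is χ_A(x) = (x - 2)^4, so the eigenvalues are known. The minimal polynomial is
  m_A(x) = Π_λ (x − λ)^{k_λ}
where k_λ is the size of the *largest* Jordan block for λ (equivalently, the smallest k with (A − λI)^k v = 0 for every generalised eigenvector v of λ).

  λ = 2: largest Jordan block has size 2, contributing (x − 2)^2

So m_A(x) = (x - 2)^2 = x^2 - 4*x + 4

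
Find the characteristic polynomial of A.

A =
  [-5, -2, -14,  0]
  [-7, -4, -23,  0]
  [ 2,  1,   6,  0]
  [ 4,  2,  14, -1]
x^4 + 4*x^3 + 6*x^2 + 4*x + 1

Expanding det(x·I − A) (e.g. by cofactor expansion or by noting that A is similar to its Jordan form J, which has the same characteristic polynomial as A) gives
  χ_A(x) = x^4 + 4*x^3 + 6*x^2 + 4*x + 1
which factors as (x + 1)^4. The eigenvalues (with algebraic multiplicities) are λ = -1 with multiplicity 4.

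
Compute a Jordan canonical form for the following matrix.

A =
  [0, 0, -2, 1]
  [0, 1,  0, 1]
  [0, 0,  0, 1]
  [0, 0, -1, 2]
J_1(0) ⊕ J_3(1)

The characteristic polynomial is
  det(x·I − A) = x^4 - 3*x^3 + 3*x^2 - x = x*(x - 1)^3

Eigenvalues and multiplicities (the geometric multiplicity of λ is n − rank(A − λI), which equals the number of Jordan blocks for λ):
  λ = 0: algebraic multiplicity = 1, geometric multiplicity = 1
  λ = 1: algebraic multiplicity = 3, geometric multiplicity = 1

Determining the block sizes for each eigenvalue:
  λ = 0: one block (gm = 1), so the single block has size am = 1 → block sizes [1]
  λ = 1: one block (gm = 1), so the single block has size am = 3 → block sizes [3]

Assembling the blocks gives a Jordan form
J =
  [0, 0, 0, 0]
  [0, 1, 1, 0]
  [0, 0, 1, 1]
  [0, 0, 0, 1]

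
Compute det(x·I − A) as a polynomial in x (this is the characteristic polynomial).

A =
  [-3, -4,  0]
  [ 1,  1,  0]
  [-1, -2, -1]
x^3 + 3*x^2 + 3*x + 1

Expanding det(x·I − A) (e.g. by cofactor expansion or by noting that A is similar to its Jordan form J, which has the same characteristic polynomial as A) gives
  χ_A(x) = x^3 + 3*x^2 + 3*x + 1
which factors as (x + 1)^3. The eigenvalues (with algebraic multiplicities) are λ = -1 with multiplicity 3.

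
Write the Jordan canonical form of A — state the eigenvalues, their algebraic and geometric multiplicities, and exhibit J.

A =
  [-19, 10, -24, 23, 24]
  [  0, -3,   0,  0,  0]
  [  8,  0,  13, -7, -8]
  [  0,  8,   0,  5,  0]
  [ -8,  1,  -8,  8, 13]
J_2(-3) ⊕ J_2(5) ⊕ J_1(5)

The characteristic polynomial is
  det(x·I − A) = x^5 - 9*x^4 - 6*x^3 + 190*x^2 - 75*x - 1125 = (x - 5)^3*(x + 3)^2

Eigenvalues and multiplicities (the geometric multiplicity of λ is n − rank(A − λI), which equals the number of Jordan blocks for λ):
  λ = -3: algebraic multiplicity = 2, geometric multiplicity = 1
  λ = 5: algebraic multiplicity = 3, geometric multiplicity = 2

Determining the block sizes for each eigenvalue:
  λ = -3: one block (gm = 1), so the single block has size am = 2 → block sizes [2]
  λ = 5: 2 blocks summing to 3 forces exactly one block of size 2 and the rest size 1 → block sizes [2, 1]

Assembling the blocks gives a Jordan form
J =
  [-3,  1, 0, 0, 0]
  [ 0, -3, 0, 0, 0]
  [ 0,  0, 5, 1, 0]
  [ 0,  0, 0, 5, 0]
  [ 0,  0, 0, 0, 5]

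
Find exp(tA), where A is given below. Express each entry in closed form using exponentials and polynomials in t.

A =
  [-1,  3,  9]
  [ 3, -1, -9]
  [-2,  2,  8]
e^{tA} =
  [-3*t*exp(2*t) + exp(2*t), 3*t*exp(2*t), 9*t*exp(2*t)]
  [3*t*exp(2*t), -3*t*exp(2*t) + exp(2*t), -9*t*exp(2*t)]
  [-2*t*exp(2*t), 2*t*exp(2*t), 6*t*exp(2*t) + exp(2*t)]

Strategy: write A = P · J · P⁻¹ where J is a Jordan canonical form, so e^{tA} = P · e^{tJ} · P⁻¹, and e^{tJ} can be computed block-by-block.

A has Jordan form
J =
  [2, 1, 0]
  [0, 2, 0]
  [0, 0, 2]
(up to reordering of blocks).

Per-block formulas:
  For a 1×1 block at λ = 2: exp(t · [2]) = [e^(2t)].
  For a 2×2 Jordan block J_2(2): exp(t · J_2(2)) = e^(2t)·(I + t·N), where N is the 2×2 nilpotent shift.

After assembling e^{tJ} and conjugating by P, we get:

e^{tA} =
  [-3*t*exp(2*t) + exp(2*t), 3*t*exp(2*t), 9*t*exp(2*t)]
  [3*t*exp(2*t), -3*t*exp(2*t) + exp(2*t), -9*t*exp(2*t)]
  [-2*t*exp(2*t), 2*t*exp(2*t), 6*t*exp(2*t) + exp(2*t)]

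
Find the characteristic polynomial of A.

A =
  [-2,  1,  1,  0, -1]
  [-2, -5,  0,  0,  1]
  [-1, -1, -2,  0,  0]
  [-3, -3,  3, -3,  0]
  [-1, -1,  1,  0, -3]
x^5 + 15*x^4 + 90*x^3 + 270*x^2 + 405*x + 243

Expanding det(x·I − A) (e.g. by cofactor expansion or by noting that A is similar to its Jordan form J, which has the same characteristic polynomial as A) gives
  χ_A(x) = x^5 + 15*x^4 + 90*x^3 + 270*x^2 + 405*x + 243
which factors as (x + 3)^5. The eigenvalues (with algebraic multiplicities) are λ = -3 with multiplicity 5.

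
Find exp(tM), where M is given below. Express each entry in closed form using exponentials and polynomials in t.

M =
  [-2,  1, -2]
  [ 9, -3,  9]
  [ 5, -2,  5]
e^{tM} =
  [3*t^2/2 - 2*t + 1, -t^2/2 + t, 3*t^2/2 - 2*t]
  [9*t, 1 - 3*t, 9*t]
  [-3*t^2/2 + 5*t, t^2/2 - 2*t, -3*t^2/2 + 5*t + 1]

Strategy: write M = P · J · P⁻¹ where J is a Jordan canonical form, so e^{tM} = P · e^{tJ} · P⁻¹, and e^{tJ} can be computed block-by-block.

M has Jordan form
J =
  [0, 1, 0]
  [0, 0, 1]
  [0, 0, 0]
(up to reordering of blocks).

Per-block formulas:
  For a 3×3 Jordan block J_3(0): exp(t · J_3(0)) = e^(0t)·(I + t·N + (t^2/2)·N^2), where N is the 3×3 nilpotent shift.

After assembling e^{tJ} and conjugating by P, we get:

e^{tM} =
  [3*t^2/2 - 2*t + 1, -t^2/2 + t, 3*t^2/2 - 2*t]
  [9*t, 1 - 3*t, 9*t]
  [-3*t^2/2 + 5*t, t^2/2 - 2*t, -3*t^2/2 + 5*t + 1]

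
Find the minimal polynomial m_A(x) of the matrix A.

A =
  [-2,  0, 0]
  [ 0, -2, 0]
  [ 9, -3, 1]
x^2 + x - 2

The characteristic polynomial is χ_A(x) = (x - 1)*(x + 2)^2, so the eigenvalues are known. The minimal polynomial is
  m_A(x) = Π_λ (x − λ)^{k_λ}
where k_λ is the size of the *largest* Jordan block for λ (equivalently, the smallest k with (A − λI)^k v = 0 for every generalised eigenvector v of λ).

  λ = -2: largest Jordan block has size 1, contributing (x + 2)
  λ = 1: largest Jordan block has size 1, contributing (x − 1)

So m_A(x) = (x - 1)*(x + 2) = x^2 + x - 2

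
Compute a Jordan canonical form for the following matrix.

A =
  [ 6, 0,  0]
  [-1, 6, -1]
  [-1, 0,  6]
J_3(6)

The characteristic polynomial is
  det(x·I − A) = x^3 - 18*x^2 + 108*x - 216 = (x - 6)^3

Eigenvalues and multiplicities (the geometric multiplicity of λ is n − rank(A − λI), which equals the number of Jordan blocks for λ):
  λ = 6: algebraic multiplicity = 3, geometric multiplicity = 1

Determining the block sizes for each eigenvalue:
  λ = 6: one block (gm = 1), so the single block has size am = 3 → block sizes [3]

Assembling the blocks gives a Jordan form
J =
  [6, 1, 0]
  [0, 6, 1]
  [0, 0, 6]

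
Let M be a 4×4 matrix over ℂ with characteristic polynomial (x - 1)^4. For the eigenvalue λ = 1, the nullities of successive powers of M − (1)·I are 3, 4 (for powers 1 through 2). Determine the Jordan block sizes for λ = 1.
Block sizes for λ = 1: [2, 1, 1]

From the dimensions of kernels of powers, the number of Jordan blocks of size at least j is d_j − d_{j−1} where d_j = dim ker(N^j) (with d_0 = 0). Computing the differences gives [3, 1].
The number of blocks of size exactly k is (#blocks of size ≥ k) − (#blocks of size ≥ k + 1), so the partition is: 2 block(s) of size 1, 1 block(s) of size 2.
In nonincreasing order the block sizes are [2, 1, 1].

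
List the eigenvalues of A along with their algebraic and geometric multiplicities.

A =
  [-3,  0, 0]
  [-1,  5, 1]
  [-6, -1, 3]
λ = -3: alg = 1, geom = 1; λ = 4: alg = 2, geom = 1

Step 1 — factor the characteristic polynomial to read off the algebraic multiplicities:
  χ_A(x) = (x - 4)^2*(x + 3)

Step 2 — compute geometric multiplicities via the rank-nullity identity g(λ) = n − rank(A − λI):
  rank(A − (-3)·I) = 2, so dim ker(A − (-3)·I) = n − 2 = 1
  rank(A − (4)·I) = 2, so dim ker(A − (4)·I) = n − 2 = 1

Summary:
  λ = -3: algebraic multiplicity = 1, geometric multiplicity = 1
  λ = 4: algebraic multiplicity = 2, geometric multiplicity = 1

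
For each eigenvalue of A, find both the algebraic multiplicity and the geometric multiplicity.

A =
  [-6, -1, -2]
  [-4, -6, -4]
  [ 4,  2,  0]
λ = -4: alg = 3, geom = 2

Step 1 — factor the characteristic polynomial to read off the algebraic multiplicities:
  χ_A(x) = (x + 4)^3

Step 2 — compute geometric multiplicities via the rank-nullity identity g(λ) = n − rank(A − λI):
  rank(A − (-4)·I) = 1, so dim ker(A − (-4)·I) = n − 1 = 2

Summary:
  λ = -4: algebraic multiplicity = 3, geometric multiplicity = 2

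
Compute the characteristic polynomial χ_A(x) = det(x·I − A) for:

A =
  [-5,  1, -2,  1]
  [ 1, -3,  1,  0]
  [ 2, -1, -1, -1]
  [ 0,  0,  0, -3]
x^4 + 12*x^3 + 54*x^2 + 108*x + 81

Expanding det(x·I − A) (e.g. by cofactor expansion or by noting that A is similar to its Jordan form J, which has the same characteristic polynomial as A) gives
  χ_A(x) = x^4 + 12*x^3 + 54*x^2 + 108*x + 81
which factors as (x + 3)^4. The eigenvalues (with algebraic multiplicities) are λ = -3 with multiplicity 4.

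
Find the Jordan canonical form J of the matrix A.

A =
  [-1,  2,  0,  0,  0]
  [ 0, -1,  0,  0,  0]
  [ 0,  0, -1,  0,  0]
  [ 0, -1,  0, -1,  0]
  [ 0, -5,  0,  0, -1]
J_2(-1) ⊕ J_1(-1) ⊕ J_1(-1) ⊕ J_1(-1)

The characteristic polynomial is
  det(x·I − A) = x^5 + 5*x^4 + 10*x^3 + 10*x^2 + 5*x + 1 = (x + 1)^5

Eigenvalues and multiplicities (the geometric multiplicity of λ is n − rank(A − λI), which equals the number of Jordan blocks for λ):
  λ = -1: algebraic multiplicity = 5, geometric multiplicity = 4

Determining the block sizes for each eigenvalue:
  λ = -1: 4 blocks summing to 5 forces exactly one block of size 2 and the rest size 1 → block sizes [2, 1, 1, 1]

Assembling the blocks gives a Jordan form
J =
  [-1,  1,  0,  0,  0]
  [ 0, -1,  0,  0,  0]
  [ 0,  0, -1,  0,  0]
  [ 0,  0,  0, -1,  0]
  [ 0,  0,  0,  0, -1]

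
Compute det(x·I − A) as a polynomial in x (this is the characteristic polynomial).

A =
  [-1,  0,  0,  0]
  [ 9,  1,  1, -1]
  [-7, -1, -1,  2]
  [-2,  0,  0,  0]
x^4 + x^3

Expanding det(x·I − A) (e.g. by cofactor expansion or by noting that A is similar to its Jordan form J, which has the same characteristic polynomial as A) gives
  χ_A(x) = x^4 + x^3
which factors as x^3*(x + 1). The eigenvalues (with algebraic multiplicities) are λ = -1 with multiplicity 1, λ = 0 with multiplicity 3.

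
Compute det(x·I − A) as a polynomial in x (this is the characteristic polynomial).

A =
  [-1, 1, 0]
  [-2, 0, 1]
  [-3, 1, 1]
x^3

Expanding det(x·I − A) (e.g. by cofactor expansion or by noting that A is similar to its Jordan form J, which has the same characteristic polynomial as A) gives
  χ_A(x) = x^3
which factors as x^3. The eigenvalues (with algebraic multiplicities) are λ = 0 with multiplicity 3.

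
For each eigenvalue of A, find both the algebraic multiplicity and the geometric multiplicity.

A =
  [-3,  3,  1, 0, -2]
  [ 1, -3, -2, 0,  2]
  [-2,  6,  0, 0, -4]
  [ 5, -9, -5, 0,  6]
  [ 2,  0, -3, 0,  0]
λ = -2: alg = 3, geom = 1; λ = 0: alg = 2, geom = 2

Step 1 — factor the characteristic polynomial to read off the algebraic multiplicities:
  χ_A(x) = x^2*(x + 2)^3

Step 2 — compute geometric multiplicities via the rank-nullity identity g(λ) = n − rank(A − λI):
  rank(A − (-2)·I) = 4, so dim ker(A − (-2)·I) = n − 4 = 1
  rank(A − (0)·I) = 3, so dim ker(A − (0)·I) = n − 3 = 2

Summary:
  λ = -2: algebraic multiplicity = 3, geometric multiplicity = 1
  λ = 0: algebraic multiplicity = 2, geometric multiplicity = 2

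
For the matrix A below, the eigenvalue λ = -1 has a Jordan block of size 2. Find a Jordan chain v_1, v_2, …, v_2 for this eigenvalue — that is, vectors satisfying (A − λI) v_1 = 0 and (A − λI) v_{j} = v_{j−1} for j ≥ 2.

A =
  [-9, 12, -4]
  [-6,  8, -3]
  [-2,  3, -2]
A Jordan chain for λ = -1 of length 2:
v_1 = (-8, -6, -2)ᵀ
v_2 = (1, 0, 0)ᵀ

Let N = A − (-1)·I. We want v_2 with N^2 v_2 = 0 but N^1 v_2 ≠ 0; then v_{j-1} := N · v_j for j = 2, …, 2.

Pick v_2 = (1, 0, 0)ᵀ.
Then v_1 = N · v_2 = (-8, -6, -2)ᵀ.

Sanity check: (A − (-1)·I) v_1 = (0, 0, 0)ᵀ = 0. ✓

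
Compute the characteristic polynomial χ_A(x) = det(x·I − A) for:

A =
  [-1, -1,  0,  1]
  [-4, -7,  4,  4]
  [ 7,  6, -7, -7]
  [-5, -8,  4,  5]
x^4 + 10*x^3 + 25*x^2

Expanding det(x·I − A) (e.g. by cofactor expansion or by noting that A is similar to its Jordan form J, which has the same characteristic polynomial as A) gives
  χ_A(x) = x^4 + 10*x^3 + 25*x^2
which factors as x^2*(x + 5)^2. The eigenvalues (with algebraic multiplicities) are λ = -5 with multiplicity 2, λ = 0 with multiplicity 2.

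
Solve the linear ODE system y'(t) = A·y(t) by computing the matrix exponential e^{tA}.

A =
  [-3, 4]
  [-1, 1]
e^{tA} =
  [-2*t*exp(-t) + exp(-t), 4*t*exp(-t)]
  [-t*exp(-t), 2*t*exp(-t) + exp(-t)]

Strategy: write A = P · J · P⁻¹ where J is a Jordan canonical form, so e^{tA} = P · e^{tJ} · P⁻¹, and e^{tJ} can be computed block-by-block.

A has Jordan form
J =
  [-1,  1]
  [ 0, -1]
(up to reordering of blocks).

Per-block formulas:
  For a 2×2 Jordan block J_2(-1): exp(t · J_2(-1)) = e^(-1t)·(I + t·N), where N is the 2×2 nilpotent shift.

After assembling e^{tJ} and conjugating by P, we get:

e^{tA} =
  [-2*t*exp(-t) + exp(-t), 4*t*exp(-t)]
  [-t*exp(-t), 2*t*exp(-t) + exp(-t)]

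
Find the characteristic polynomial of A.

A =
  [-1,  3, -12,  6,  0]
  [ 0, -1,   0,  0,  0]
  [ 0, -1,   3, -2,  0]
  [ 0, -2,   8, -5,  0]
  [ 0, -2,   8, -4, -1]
x^5 + 5*x^4 + 10*x^3 + 10*x^2 + 5*x + 1

Expanding det(x·I − A) (e.g. by cofactor expansion or by noting that A is similar to its Jordan form J, which has the same characteristic polynomial as A) gives
  χ_A(x) = x^5 + 5*x^4 + 10*x^3 + 10*x^2 + 5*x + 1
which factors as (x + 1)^5. The eigenvalues (with algebraic multiplicities) are λ = -1 with multiplicity 5.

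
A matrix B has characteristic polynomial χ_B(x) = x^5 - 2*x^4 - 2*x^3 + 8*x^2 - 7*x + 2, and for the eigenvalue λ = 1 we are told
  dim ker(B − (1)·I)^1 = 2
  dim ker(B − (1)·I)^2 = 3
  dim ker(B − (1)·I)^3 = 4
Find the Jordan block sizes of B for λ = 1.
Block sizes for λ = 1: [3, 1]

From the dimensions of kernels of powers, the number of Jordan blocks of size at least j is d_j − d_{j−1} where d_j = dim ker(N^j) (with d_0 = 0). Computing the differences gives [2, 1, 1].
The number of blocks of size exactly k is (#blocks of size ≥ k) − (#blocks of size ≥ k + 1), so the partition is: 1 block(s) of size 1, 1 block(s) of size 3.
In nonincreasing order the block sizes are [3, 1].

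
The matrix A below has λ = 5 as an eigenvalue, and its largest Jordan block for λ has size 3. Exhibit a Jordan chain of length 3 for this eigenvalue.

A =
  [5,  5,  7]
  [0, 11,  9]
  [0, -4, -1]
A Jordan chain for λ = 5 of length 3:
v_1 = (2, 0, 0)ᵀ
v_2 = (5, 6, -4)ᵀ
v_3 = (0, 1, 0)ᵀ

Let N = A − (5)·I. We want v_3 with N^3 v_3 = 0 but N^2 v_3 ≠ 0; then v_{j-1} := N · v_j for j = 3, …, 2.

Pick v_3 = (0, 1, 0)ᵀ.
Then v_2 = N · v_3 = (5, 6, -4)ᵀ.
Then v_1 = N · v_2 = (2, 0, 0)ᵀ.

Sanity check: (A − (5)·I) v_1 = (0, 0, 0)ᵀ = 0. ✓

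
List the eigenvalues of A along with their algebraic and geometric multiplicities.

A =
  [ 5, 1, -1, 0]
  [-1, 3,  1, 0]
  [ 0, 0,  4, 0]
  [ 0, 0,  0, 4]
λ = 4: alg = 4, geom = 3

Step 1 — factor the characteristic polynomial to read off the algebraic multiplicities:
  χ_A(x) = (x - 4)^4

Step 2 — compute geometric multiplicities via the rank-nullity identity g(λ) = n − rank(A − λI):
  rank(A − (4)·I) = 1, so dim ker(A − (4)·I) = n − 1 = 3

Summary:
  λ = 4: algebraic multiplicity = 4, geometric multiplicity = 3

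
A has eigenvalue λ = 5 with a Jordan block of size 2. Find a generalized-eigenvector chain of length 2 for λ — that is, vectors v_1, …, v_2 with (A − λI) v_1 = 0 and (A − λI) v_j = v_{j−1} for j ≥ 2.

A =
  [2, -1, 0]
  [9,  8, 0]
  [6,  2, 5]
A Jordan chain for λ = 5 of length 2:
v_1 = (-3, 9, 6)ᵀ
v_2 = (1, 0, 0)ᵀ

Let N = A − (5)·I. We want v_2 with N^2 v_2 = 0 but N^1 v_2 ≠ 0; then v_{j-1} := N · v_j for j = 2, …, 2.

Pick v_2 = (1, 0, 0)ᵀ.
Then v_1 = N · v_2 = (-3, 9, 6)ᵀ.

Sanity check: (A − (5)·I) v_1 = (0, 0, 0)ᵀ = 0. ✓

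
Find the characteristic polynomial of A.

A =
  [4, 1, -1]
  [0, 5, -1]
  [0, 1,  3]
x^3 - 12*x^2 + 48*x - 64

Expanding det(x·I − A) (e.g. by cofactor expansion or by noting that A is similar to its Jordan form J, which has the same characteristic polynomial as A) gives
  χ_A(x) = x^3 - 12*x^2 + 48*x - 64
which factors as (x - 4)^3. The eigenvalues (with algebraic multiplicities) are λ = 4 with multiplicity 3.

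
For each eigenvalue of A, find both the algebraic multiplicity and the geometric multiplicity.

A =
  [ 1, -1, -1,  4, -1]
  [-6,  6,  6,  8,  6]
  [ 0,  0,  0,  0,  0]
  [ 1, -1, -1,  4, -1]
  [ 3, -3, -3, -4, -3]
λ = 0: alg = 3, geom = 3; λ = 4: alg = 2, geom = 1

Step 1 — factor the characteristic polynomial to read off the algebraic multiplicities:
  χ_A(x) = x^3*(x - 4)^2

Step 2 — compute geometric multiplicities via the rank-nullity identity g(λ) = n − rank(A − λI):
  rank(A − (0)·I) = 2, so dim ker(A − (0)·I) = n − 2 = 3
  rank(A − (4)·I) = 4, so dim ker(A − (4)·I) = n − 4 = 1

Summary:
  λ = 0: algebraic multiplicity = 3, geometric multiplicity = 3
  λ = 4: algebraic multiplicity = 2, geometric multiplicity = 1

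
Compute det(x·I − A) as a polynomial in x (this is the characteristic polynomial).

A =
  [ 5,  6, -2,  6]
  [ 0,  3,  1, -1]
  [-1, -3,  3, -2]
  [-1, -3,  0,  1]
x^4 - 12*x^3 + 54*x^2 - 108*x + 81

Expanding det(x·I − A) (e.g. by cofactor expansion or by noting that A is similar to its Jordan form J, which has the same characteristic polynomial as A) gives
  χ_A(x) = x^4 - 12*x^3 + 54*x^2 - 108*x + 81
which factors as (x - 3)^4. The eigenvalues (with algebraic multiplicities) are λ = 3 with multiplicity 4.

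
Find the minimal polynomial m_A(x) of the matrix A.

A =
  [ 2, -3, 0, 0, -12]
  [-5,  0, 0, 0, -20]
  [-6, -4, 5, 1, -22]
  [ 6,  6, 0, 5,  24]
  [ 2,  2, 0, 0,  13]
x^2 - 10*x + 25

The characteristic polynomial is χ_A(x) = (x - 5)^5, so the eigenvalues are known. The minimal polynomial is
  m_A(x) = Π_λ (x − λ)^{k_λ}
where k_λ is the size of the *largest* Jordan block for λ (equivalently, the smallest k with (A − λI)^k v = 0 for every generalised eigenvector v of λ).

  λ = 5: largest Jordan block has size 2, contributing (x − 5)^2

So m_A(x) = (x - 5)^2 = x^2 - 10*x + 25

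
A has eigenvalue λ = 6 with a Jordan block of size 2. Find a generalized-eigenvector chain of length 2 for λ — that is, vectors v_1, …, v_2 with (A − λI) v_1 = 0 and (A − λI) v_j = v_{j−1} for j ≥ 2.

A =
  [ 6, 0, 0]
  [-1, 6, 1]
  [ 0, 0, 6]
A Jordan chain for λ = 6 of length 2:
v_1 = (0, -1, 0)ᵀ
v_2 = (1, 0, 0)ᵀ

Let N = A − (6)·I. We want v_2 with N^2 v_2 = 0 but N^1 v_2 ≠ 0; then v_{j-1} := N · v_j for j = 2, …, 2.

Pick v_2 = (1, 0, 0)ᵀ.
Then v_1 = N · v_2 = (0, -1, 0)ᵀ.

Sanity check: (A − (6)·I) v_1 = (0, 0, 0)ᵀ = 0. ✓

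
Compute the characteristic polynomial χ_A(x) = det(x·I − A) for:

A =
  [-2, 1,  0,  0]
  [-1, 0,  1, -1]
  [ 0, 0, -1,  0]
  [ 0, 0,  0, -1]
x^4 + 4*x^3 + 6*x^2 + 4*x + 1

Expanding det(x·I − A) (e.g. by cofactor expansion or by noting that A is similar to its Jordan form J, which has the same characteristic polynomial as A) gives
  χ_A(x) = x^4 + 4*x^3 + 6*x^2 + 4*x + 1
which factors as (x + 1)^4. The eigenvalues (with algebraic multiplicities) are λ = -1 with multiplicity 4.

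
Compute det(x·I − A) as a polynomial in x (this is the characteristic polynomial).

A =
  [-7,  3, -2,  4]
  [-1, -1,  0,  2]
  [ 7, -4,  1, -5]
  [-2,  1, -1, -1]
x^4 + 8*x^3 + 24*x^2 + 32*x + 16

Expanding det(x·I − A) (e.g. by cofactor expansion or by noting that A is similar to its Jordan form J, which has the same characteristic polynomial as A) gives
  χ_A(x) = x^4 + 8*x^3 + 24*x^2 + 32*x + 16
which factors as (x + 2)^4. The eigenvalues (with algebraic multiplicities) are λ = -2 with multiplicity 4.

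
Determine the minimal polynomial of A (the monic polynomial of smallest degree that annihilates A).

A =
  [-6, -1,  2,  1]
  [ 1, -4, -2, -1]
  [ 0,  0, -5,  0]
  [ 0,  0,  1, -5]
x^3 + 15*x^2 + 75*x + 125

The characteristic polynomial is χ_A(x) = (x + 5)^4, so the eigenvalues are known. The minimal polynomial is
  m_A(x) = Π_λ (x − λ)^{k_λ}
where k_λ is the size of the *largest* Jordan block for λ (equivalently, the smallest k with (A − λI)^k v = 0 for every generalised eigenvector v of λ).

  λ = -5: largest Jordan block has size 3, contributing (x + 5)^3

So m_A(x) = (x + 5)^3 = x^3 + 15*x^2 + 75*x + 125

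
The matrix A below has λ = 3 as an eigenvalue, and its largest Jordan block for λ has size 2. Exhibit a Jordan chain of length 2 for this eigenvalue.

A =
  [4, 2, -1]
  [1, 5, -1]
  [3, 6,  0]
A Jordan chain for λ = 3 of length 2:
v_1 = (1, 1, 3)ᵀ
v_2 = (1, 0, 0)ᵀ

Let N = A − (3)·I. We want v_2 with N^2 v_2 = 0 but N^1 v_2 ≠ 0; then v_{j-1} := N · v_j for j = 2, …, 2.

Pick v_2 = (1, 0, 0)ᵀ.
Then v_1 = N · v_2 = (1, 1, 3)ᵀ.

Sanity check: (A − (3)·I) v_1 = (0, 0, 0)ᵀ = 0. ✓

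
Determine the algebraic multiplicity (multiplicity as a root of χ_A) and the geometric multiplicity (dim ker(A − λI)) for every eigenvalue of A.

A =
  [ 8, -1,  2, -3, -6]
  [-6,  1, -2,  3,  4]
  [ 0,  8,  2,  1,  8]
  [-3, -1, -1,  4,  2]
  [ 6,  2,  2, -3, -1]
λ = 2: alg = 1, geom = 1; λ = 3: alg = 4, geom = 2

Step 1 — factor the characteristic polynomial to read off the algebraic multiplicities:
  χ_A(x) = (x - 3)^4*(x - 2)

Step 2 — compute geometric multiplicities via the rank-nullity identity g(λ) = n − rank(A − λI):
  rank(A − (2)·I) = 4, so dim ker(A − (2)·I) = n − 4 = 1
  rank(A − (3)·I) = 3, so dim ker(A − (3)·I) = n − 3 = 2

Summary:
  λ = 2: algebraic multiplicity = 1, geometric multiplicity = 1
  λ = 3: algebraic multiplicity = 4, geometric multiplicity = 2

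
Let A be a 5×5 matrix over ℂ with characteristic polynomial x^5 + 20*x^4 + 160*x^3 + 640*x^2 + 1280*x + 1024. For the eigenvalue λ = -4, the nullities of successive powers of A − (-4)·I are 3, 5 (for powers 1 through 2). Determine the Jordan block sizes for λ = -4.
Block sizes for λ = -4: [2, 2, 1]

From the dimensions of kernels of powers, the number of Jordan blocks of size at least j is d_j − d_{j−1} where d_j = dim ker(N^j) (with d_0 = 0). Computing the differences gives [3, 2].
The number of blocks of size exactly k is (#blocks of size ≥ k) − (#blocks of size ≥ k + 1), so the partition is: 1 block(s) of size 1, 2 block(s) of size 2.
In nonincreasing order the block sizes are [2, 2, 1].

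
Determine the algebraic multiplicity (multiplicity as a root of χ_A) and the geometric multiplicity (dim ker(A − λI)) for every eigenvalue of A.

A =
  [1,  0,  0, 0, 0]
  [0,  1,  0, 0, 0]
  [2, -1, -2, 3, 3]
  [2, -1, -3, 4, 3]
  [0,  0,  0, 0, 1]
λ = 1: alg = 5, geom = 4

Step 1 — factor the characteristic polynomial to read off the algebraic multiplicities:
  χ_A(x) = (x - 1)^5

Step 2 — compute geometric multiplicities via the rank-nullity identity g(λ) = n − rank(A − λI):
  rank(A − (1)·I) = 1, so dim ker(A − (1)·I) = n − 1 = 4

Summary:
  λ = 1: algebraic multiplicity = 5, geometric multiplicity = 4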